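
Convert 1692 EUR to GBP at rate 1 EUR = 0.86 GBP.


Amount × rate = 1692 × 0.86
= 1455.12 GBP

1455.12 GBP


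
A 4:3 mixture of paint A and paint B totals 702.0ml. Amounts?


Total parts = 4 + 3 = 7
paint A: 702.0 × 4/7 = 401.1ml
paint B: 702.0 × 3/7 = 300.9ml
= 401.1ml and 300.9ml

401.1ml and 300.9ml


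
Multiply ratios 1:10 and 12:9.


Compound ratio = (1×12) : (10×9)
= 12:90
GCD = 6
= 2:15

2:15


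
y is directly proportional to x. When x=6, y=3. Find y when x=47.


Direct proportion: y/x = constant
k = 3/6 = 0.5000
y₂ = k × 47 = 3 × 47 / 6 = 141/6
= 23.50

23.50


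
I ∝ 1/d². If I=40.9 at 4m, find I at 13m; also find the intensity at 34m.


I₁d₁² = I₂d₂²
I at 13m = 40.9 × (4/13)² = 40.9 × 16/169 = 654.4/169 ≈ 3.8722
I at 34m = 40.9 × (4/34)² = 40.9 × 16/1156 = 654.4/1156 ≈ 0.5661
= 3.8722 and 0.5661

3.8722 and 0.5661


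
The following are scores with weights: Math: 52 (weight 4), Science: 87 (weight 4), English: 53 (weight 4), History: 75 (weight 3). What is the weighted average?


Numerator = 52×4 + 87×4 + 53×4 + 75×3
= 208 + 348 + 212 + 225
= 993
Total weight = 15
Weighted avg = 993/15
= 66.20

66.20


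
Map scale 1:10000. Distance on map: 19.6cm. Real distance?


Real distance = map distance × scale
= 19.6cm × 10000
= 196000 cm = 1960.0 m
= 1.960 km

1.960 km


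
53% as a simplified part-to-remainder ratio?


53% means 53 parts out of 100; remainder = 47
Part : remainder = 53:47
GCD = 1
= 53:47

53:47


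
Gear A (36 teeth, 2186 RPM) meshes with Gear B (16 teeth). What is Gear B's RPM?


Gear ratio = 36:16 = 9:4
RPM_B = RPM_A × (teeth_A / teeth_B)
= 2186 × (36/16)
= 4918.5 RPM

4918.5 RPM


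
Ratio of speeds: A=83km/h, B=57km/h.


Ratio = 83:57
GCD = 1
Simplified = 83:57
Time ratio (same distance) = 57:83
Speed ratio = 83:57

83:57


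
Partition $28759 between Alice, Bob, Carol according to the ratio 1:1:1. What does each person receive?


Total parts = 1 + 1 + 1 = 3
Alice: 28759 × 1/3 = 9586.33
Bob: 28759 × 1/3 = 9586.33
Carol: 28759 × 1/3 = 9586.33
= Alice: $9586.33, Bob: $9586.33, Carol: $9586.33

Alice: $9586.33, Bob: $9586.33, Carol: $9586.33


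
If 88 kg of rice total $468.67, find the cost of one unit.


Unit rate = total / quantity
= 468.67 / 88
= $5.33 per unit

$5.33 per unit


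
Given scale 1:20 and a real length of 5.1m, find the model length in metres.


Model size = real / scale
= 5.1 / 20
= 0.2550 m

0.2550 m


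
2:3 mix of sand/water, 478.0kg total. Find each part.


Total parts = 2 + 3 = 5
sand: 478.0 × 2/5 = 191.2kg
water: 478.0 × 3/5 = 286.8kg
= 191.2kg and 286.8kg

191.2kg and 286.8kg


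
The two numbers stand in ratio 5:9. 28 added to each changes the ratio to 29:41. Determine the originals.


Let A = 5k, B = 9k.
(5k + 28) / (9k + 28) = 29/41
Cross-multiply: 41(5k + 28) = 29(9k + 28)
205k + 1148 = 261k + 812
205k - 261k = 812 - 1148
-56k = -336
k = -336/-56 = 6
A = 5×6 = 30, B = 9×6 = 54
= A = 30, B = 54

A = 30, B = 54


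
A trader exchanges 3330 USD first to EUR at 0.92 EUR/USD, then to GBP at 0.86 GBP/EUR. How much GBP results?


Step 1: 3330 USD × 0.92 = 3063.60 EUR
Step 2: 3063.60 EUR × 0.86 = 2634.70 GBP
Implied rate USD→GBP = 0.92 × 0.86 = 0.7912
= 2634.70 GBP

2634.70 GBP


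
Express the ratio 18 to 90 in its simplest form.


GCD(18, 90) = 18
18/18 : 90/18
= 1:5

1:5


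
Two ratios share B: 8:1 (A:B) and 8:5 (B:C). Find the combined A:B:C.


Match B: multiply A:B by 8 → 64:8
Multiply B:C by 1 → 8:5
Combined: 64:8:5
GCD = 1
= 64:8:5

64:8:5


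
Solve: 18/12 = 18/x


Cross multiply: 18 × x = 12 × 18
18x = 216
x = 216 / 18
= 12.00

12.00


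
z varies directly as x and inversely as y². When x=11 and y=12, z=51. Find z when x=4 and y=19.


z = k·x/y²
Solve for k using the known point: k = z·y²/x = 51×144/11 = 7344/11 ≈ 667.6364
Now evaluate at x=4, y=19:
z = k × 4 / 361 = (7344 × 4) / (11 × 361) = 29376/3971
≈ 7.3976

7.3976


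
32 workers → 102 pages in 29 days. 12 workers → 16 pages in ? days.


Days ∝ work / workers, so d₂ = d₁ × (m₁/m₂) × (w₂/w₁)
Workers factor (inverse): 32/12 ≈ 2.6667
Work factor (direct): 16/102 ≈ 0.1569
d₂ = 29 × 32/12 × 16/102 = (29 × 32 × 16) / (12 × 102) = 14848/1224
≈ 12.13 days

12.13 days


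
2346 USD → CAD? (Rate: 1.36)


Amount × rate = 2346 × 1.36
= 3190.56 CAD

3190.56 CAD


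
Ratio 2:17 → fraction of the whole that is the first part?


Total parts = 2 + 17 = 19
First part: 2/19 = 2/19
= 2/19

2/19


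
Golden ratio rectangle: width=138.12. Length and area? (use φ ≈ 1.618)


φ = (1 + √5) / 2 ≈ 1.618
Length = width × φ = 138.12 × 1.618 = 223.47816
≈ 223.48
Area = width × length = 138.12 × 223.47816 = 30866.8034592 ≈ 30866.80
= Length: 223.48, Area: 30866.80

Length: 223.48, Area: 30866.80


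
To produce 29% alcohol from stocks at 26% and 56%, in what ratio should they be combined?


Let x parts of 26% mix with y parts of 56%.
26x + 56y = 29(x + y)
26x + 56y = 29x + 29y
x(26 - 29) = y(29 - 56)
x/y = (56 - 29)/(29 - 26) = 27/3
Simplify: 9:1
= 9:1

9:1


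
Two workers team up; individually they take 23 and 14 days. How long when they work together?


Rate of A = 1/23 per day
Rate of B = 1/14 per day
Combined rate = 1/23 + 1/14 = 37/322 ≈ 0.1149 per day
Days = 1 / combined rate = 322/37
≈ 8.70 days

8.70 days


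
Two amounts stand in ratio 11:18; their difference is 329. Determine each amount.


Let A = 11k, B = 18k.
18k - 11k = 329
7k = 329 → k = 329/7 = 47
A = 11×47 = 517, B = 18×47 = 846
= A = 517, B = 846

A = 517, B = 846


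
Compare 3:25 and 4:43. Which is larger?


3/25 = 0.1200
4/43 = 0.0930
0.1200 > 0.0930, so 3:25 is greater
= 3:25

3:25


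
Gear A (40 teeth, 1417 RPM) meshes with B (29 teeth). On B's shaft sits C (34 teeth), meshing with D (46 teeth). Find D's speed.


Stage 1: RPM_B = RPM_A × t_A/t_B = 1417 × 40/29 = 56680/29 ≈ 1954.48
B and C share a shaft → RPM_C = RPM_B
Stage 2: RPM_D = RPM_C × t_C/t_D = RPM_A × (t_A×t_C)/(t_B×t_D)
Overall ratio = (40×34)/(29×46) = 1360/1334
RPM_D = 1417 × 1360/1334 = 1927120/1334
≈ 1444.62 RPM

1444.62 RPM


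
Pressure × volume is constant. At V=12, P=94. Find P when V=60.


Inverse proportion: x × y = constant
k = 12 × 94 = 1128
y₂ = k / 60 = 1128 / 60
= 18.80

18.80


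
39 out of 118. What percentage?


Percentage = (part / whole) × 100
= (39 / 118) × 100
≈ 33.05%

33.05%


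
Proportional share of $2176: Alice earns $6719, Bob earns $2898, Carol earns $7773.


Total income = 6719 + 2898 + 7773 = $17390
Alice: $2176 × 6719/17390 = $840.74
Bob: $2176 × 2898/17390 = $362.62
Carol: $2176 × 7773/17390 = $972.63
= Alice: $840.74, Bob: $362.62, Carol: $972.63

Alice: $840.74, Bob: $362.62, Carol: $972.63


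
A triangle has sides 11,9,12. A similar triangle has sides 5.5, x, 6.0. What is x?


Scale factor = 5.5/11 = 0.5
Missing side = 9 × 0.5
= 4.5

4.5


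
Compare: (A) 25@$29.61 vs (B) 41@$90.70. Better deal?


Deal A: $29.61/25 = $1.1844/unit
Deal B: $90.70/41 = $2.2122/unit
A is cheaper per unit
= Deal A

Deal A


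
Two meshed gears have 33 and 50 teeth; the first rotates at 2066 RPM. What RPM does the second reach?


Gear ratio = 33:50 = 33:50
RPM_B = RPM_A × (teeth_A / teeth_B)
= 2066 × (33/50)
= 1363.6 RPM

1363.6 RPM


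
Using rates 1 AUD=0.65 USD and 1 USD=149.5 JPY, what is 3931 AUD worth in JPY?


Step 1: 3931 AUD × 0.65 = 2555.15 USD
Step 2: 2555.15 USD × 149.5 = 381994.93 JPY
Implied rate AUD→JPY = 0.65 × 149.5 = 97.1750
= 381994.93 JPY

381994.93 JPY


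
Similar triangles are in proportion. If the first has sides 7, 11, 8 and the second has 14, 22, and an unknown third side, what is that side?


Scale factor = 14/7 = 2
Missing side = 8 × 2
= 16.0

16.0


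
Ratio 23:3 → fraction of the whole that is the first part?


Total parts = 23 + 3 = 26
First part: 23/26 = 23/26
= 23/26

23/26


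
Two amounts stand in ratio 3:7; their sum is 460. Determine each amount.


Let A = 3k, B = 7k.
3k + 7k = 460
10k = 460 → k = 460/10 = 46
A = 3×46 = 138, B = 7×46 = 322
= A = 138, B = 322

A = 138, B = 322


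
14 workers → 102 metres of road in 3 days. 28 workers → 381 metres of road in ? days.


Days ∝ work / workers, so d₂ = d₁ × (m₁/m₂) × (w₂/w₁)
Workers factor (inverse): 14/28 = 0.5000
Work factor (direct): 381/102 ≈ 3.7353
d₂ = 3 × 14/28 × 381/102 = (3 × 14 × 381) / (28 × 102) = 16002/2856
≈ 5.60 days

5.60 days


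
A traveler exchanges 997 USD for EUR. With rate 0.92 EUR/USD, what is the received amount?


Amount × rate = 997 × 0.92
= 917.24 EUR

917.24 EUR


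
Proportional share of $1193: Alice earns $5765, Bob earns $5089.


Total income = 5765 + 5089 = $10854
Alice: $1193 × 5765/10854 = $633.65
Bob: $1193 × 5089/10854 = $559.35
= Alice: $633.65, Bob: $559.35

Alice: $633.65, Bob: $559.35


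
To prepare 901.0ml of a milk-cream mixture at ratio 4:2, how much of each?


Total parts = 4 + 2 = 6
milk: 901.0 × 4/6 = 600.7ml
cream: 901.0 × 2/6 = 300.3ml
= 600.7ml and 300.3ml

600.7ml and 300.3ml


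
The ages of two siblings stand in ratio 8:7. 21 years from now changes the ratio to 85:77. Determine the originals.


Let A = 8k, B = 7k.
(8k + 21) / (7k + 21) = 85/77
Cross-multiply: 77(8k + 21) = 85(7k + 21)
616k + 1617 = 595k + 1785
616k - 595k = 1785 - 1617
21k = 168
k = 168/21 = 8
A = 8×8 = 64, B = 7×8 = 56
= A = 64, B = 56

A = 64, B = 56


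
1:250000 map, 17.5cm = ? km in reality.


Real distance = map distance × scale
= 17.5cm × 250000
= 4375000 cm = 43750.0 m
= 43.750 km

43.750 km


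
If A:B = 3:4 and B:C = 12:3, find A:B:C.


Match B: multiply A:B by 12 → 36:48
Multiply B:C by 4 → 48:12
Combined: 36:48:12
GCD = 12
= 3:4:1

3:4:1


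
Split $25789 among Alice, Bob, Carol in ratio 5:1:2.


Total parts = 5 + 1 + 2 = 8
Alice: 25789 × 5/8 = 16118.13
Bob: 25789 × 1/8 = 3223.63
Carol: 25789 × 2/8 = 6447.25
= Alice: $16118.13, Bob: $3223.63, Carol: $6447.25

Alice: $16118.13, Bob: $3223.63, Carol: $6447.25


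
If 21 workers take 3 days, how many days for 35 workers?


Inverse proportion: x × y = constant
k = 21 × 3 = 63
y₂ = k / 35 = 63 / 35
= 1.80

1.80


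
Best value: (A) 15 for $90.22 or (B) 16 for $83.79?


Deal A: $90.22/15 = $6.0147/unit
Deal B: $83.79/16 = $5.2369/unit
B is cheaper per unit
= Deal B

Deal B


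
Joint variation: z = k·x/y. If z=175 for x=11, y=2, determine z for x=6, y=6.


z = k·x/y
Solve for k using the known point: k = z·y/x = 175×2/11 = 350/11 ≈ 31.8182
Now evaluate at x=6, y=6:
z = k × 6 / 6 = (350 × 6) / (11 × 6) = 2100/66
≈ 31.8182

31.8182


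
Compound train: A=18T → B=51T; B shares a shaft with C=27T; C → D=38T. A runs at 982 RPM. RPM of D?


Stage 1: RPM_B = RPM_A × t_A/t_B = 982 × 18/51 = 17676/51 ≈ 346.59
B and C share a shaft → RPM_C = RPM_B
Stage 2: RPM_D = RPM_C × t_C/t_D = RPM_A × (t_A×t_C)/(t_B×t_D)
Overall ratio = (18×27)/(51×38) = 486/1938
RPM_D = 982 × 486/1938 = 477252/1938
≈ 246.26 RPM

246.26 RPM


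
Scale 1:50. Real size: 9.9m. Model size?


Model size = real / scale
= 9.9 / 50
= 0.1980 m

0.1980 m


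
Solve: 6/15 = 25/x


Cross multiply: 6 × x = 15 × 25
6x = 375
x = 375 / 6
= 62.50

62.50


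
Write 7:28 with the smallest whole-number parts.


GCD(7, 28) = 7
7/7 : 28/7
= 1:4

1:4


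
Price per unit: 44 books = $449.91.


Unit rate = total / quantity
= 449.91 / 44
= $10.23 per unit

$10.23 per unit


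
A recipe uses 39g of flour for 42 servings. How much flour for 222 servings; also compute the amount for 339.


Direct proportion: y/x = constant
k = 39/42 ≈ 0.9286
y at x=222: k × 222 = 39 × 222 / 42 = 8658/42 ≈ 206.14
y at x=339: k × 339 = 39 × 339 / 42 = 13221/42 ≈ 314.79
= 206.14 and 314.79

206.14 and 314.79


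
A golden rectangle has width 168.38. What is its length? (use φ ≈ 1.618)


φ = (1 + √5) / 2 ≈ 1.618
Length = width × φ = 168.38 × 1.618 = 272.43884
≈ 272.44

272.44


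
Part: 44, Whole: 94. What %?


Percentage = (part / whole) × 100
= (44 / 94) × 100
≈ 46.81%

46.81%


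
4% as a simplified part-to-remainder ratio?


4% means 4 parts out of 100; remainder = 96
Part : remainder = 4:96
GCD = 4
= 1:24

1:24


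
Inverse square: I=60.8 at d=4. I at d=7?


I₁d₁² = I₂d₂²
I₂ = I₁ × (d₁/d₂)²
= 60.8 × (4/7)²
= 60.8 × 16/49
= 972.8/49
≈ 19.8531

19.8531


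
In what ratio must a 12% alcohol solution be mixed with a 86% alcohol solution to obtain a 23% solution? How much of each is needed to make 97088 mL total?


Let x parts of 12% mix with y parts of 86%.
12x + 86y = 23(x + y)
12x + 86y = 23x + 23y
x(12 - 23) = y(23 - 86)
x/y = (86 - 23)/(23 - 12) = 63/11
Simplify: 63:11
Total parts = 74; one part = 97088/74 = 1312.00 mL
12% solution: 63×1312.00 = 82656.00 mL
86% solution: 11×1312.00 = 14432.00 mL
= ratio 63:11; 82656.00 mL and 14432.00 mL

ratio 63:11; 82656.00 mL and 14432.00 mL


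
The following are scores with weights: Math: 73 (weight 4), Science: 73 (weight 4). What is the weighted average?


Numerator = 73×4 + 73×4
= 292 + 292
= 584
Total weight = 8
Weighted avg = 584/8
= 73.00

73.00


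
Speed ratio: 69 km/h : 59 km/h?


Ratio = 69:59
GCD = 1
Simplified = 69:59
Time ratio (same distance) = 59:69
Speed ratio = 69:59

69:59


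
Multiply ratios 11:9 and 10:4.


Compound ratio = (11×10) : (9×4)
= 110:36
GCD = 2
= 55:18

55:18


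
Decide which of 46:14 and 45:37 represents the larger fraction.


46/14 = 3.2857
45/37 = 1.2162
3.2857 > 1.2162, so 46:14 is greater
= 46:14

46:14


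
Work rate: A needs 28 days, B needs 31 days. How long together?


Rate of A = 1/28 per day
Rate of B = 1/31 per day
Combined rate = 1/28 + 1/31 = 59/868 ≈ 0.0680 per day
Days = 1 / combined rate = 868/59
≈ 14.71 days

14.71 days


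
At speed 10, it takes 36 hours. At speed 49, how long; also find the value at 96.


Inverse proportion: x × y = constant
k = 10 × 36 = 360
At x=49: k/49 = 7.35
At x=96: k/96 = 3.75
= 7.35 and 3.75

7.35 and 3.75


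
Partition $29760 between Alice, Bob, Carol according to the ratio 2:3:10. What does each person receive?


Total parts = 2 + 3 + 10 = 15
Alice: 29760 × 2/15 = 3968.00
Bob: 29760 × 3/15 = 5952.00
Carol: 29760 × 10/15 = 19840.00
= Alice: $3968.00, Bob: $5952.00, Carol: $19840.00

Alice: $3968.00, Bob: $5952.00, Carol: $19840.00


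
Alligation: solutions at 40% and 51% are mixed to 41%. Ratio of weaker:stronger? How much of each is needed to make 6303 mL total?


Let x parts of 40% mix with y parts of 51%.
40x + 51y = 41(x + y)
40x + 51y = 41x + 41y
x(40 - 41) = y(41 - 51)
x/y = (51 - 41)/(41 - 40) = 10/1
Simplify: 10:1
Total parts = 11; one part = 6303/11 = 573.00 mL
40% solution: 10×573.00 = 5730.00 mL
51% solution: 1×573.00 = 573.00 mL
= ratio 10:1; 5730.00 mL and 573.00 mL

ratio 10:1; 5730.00 mL and 573.00 mL


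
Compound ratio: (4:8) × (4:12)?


Compound ratio = (4×4) : (8×12)
= 16:96
GCD = 16
= 1:6

1:6


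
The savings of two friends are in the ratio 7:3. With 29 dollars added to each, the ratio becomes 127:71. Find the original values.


Let A = 7k, B = 3k.
(7k + 29) / (3k + 29) = 127/71
Cross-multiply: 71(7k + 29) = 127(3k + 29)
497k + 2059 = 381k + 3683
497k - 381k = 3683 - 2059
116k = 1624
k = 1624/116 = 14
A = 7×14 = 98, B = 3×14 = 42
= A = 98, B = 42

A = 98, B = 42


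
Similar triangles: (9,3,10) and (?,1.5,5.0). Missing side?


Scale factor = 1.5/3 = 0.5
Missing side = 9 × 0.5
= 4.5

4.5


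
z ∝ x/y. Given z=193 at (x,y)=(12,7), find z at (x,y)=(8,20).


z = k·x/y
Solve for k using the known point: k = z·y/x = 193×7/12 = 1351/12 ≈ 112.5833
Now evaluate at x=8, y=20:
z = k × 8 / 20 = (1351 × 8) / (12 × 20) = 10808/240
≈ 45.0333

45.0333


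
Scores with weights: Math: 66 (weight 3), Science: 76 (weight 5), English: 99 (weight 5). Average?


Numerator = 66×3 + 76×5 + 99×5
= 198 + 380 + 495
= 1073
Total weight = 13
Weighted avg = 1073/13
= 82.54

82.54


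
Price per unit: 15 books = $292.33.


Unit rate = total / quantity
= 292.33 / 15
= $19.49 per unit

$19.49 per unit


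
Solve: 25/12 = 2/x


Cross multiply: 25 × x = 12 × 2
25x = 24
x = 24 / 25
= 0.96

0.96


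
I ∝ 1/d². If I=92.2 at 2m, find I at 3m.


I₁d₁² = I₂d₂²
I₂ = I₁ × (d₁/d₂)²
= 92.2 × (2/3)²
= 92.2 × 4/9
= 368.8/9
≈ 40.9778

40.9778


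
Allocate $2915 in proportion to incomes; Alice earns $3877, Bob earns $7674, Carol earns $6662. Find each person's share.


Total income = 3877 + 7674 + 6662 = $18213
Alice: $2915 × 3877/18213 = $620.52
Bob: $2915 × 7674/18213 = $1228.23
Carol: $2915 × 6662/18213 = $1066.26
= Alice: $620.52, Bob: $1228.23, Carol: $1066.26

Alice: $620.52, Bob: $1228.23, Carol: $1066.26


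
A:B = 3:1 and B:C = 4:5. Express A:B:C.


Match B: multiply A:B by 4 → 12:4
Multiply B:C by 1 → 4:5
Combined: 12:4:5
GCD = 1
= 12:4:5

12:4:5


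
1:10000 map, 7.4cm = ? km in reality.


Real distance = map distance × scale
= 7.4cm × 10000
= 74000 cm = 740.0 m
= 0.740 km

0.740 km


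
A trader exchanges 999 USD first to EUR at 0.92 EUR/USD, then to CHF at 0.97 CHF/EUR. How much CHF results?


Step 1: 999 USD × 0.92 = 919.08 EUR
Step 2: 919.08 EUR × 0.97 = 891.51 CHF
Implied rate USD→CHF = 0.92 × 0.97 = 0.8924
= 891.51 CHF

891.51 CHF


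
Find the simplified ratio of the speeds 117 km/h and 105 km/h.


Ratio = 117:105
GCD = 3
Simplified = 39:35
Time ratio (same distance) = 35:39
Speed ratio = 39:35

39:35


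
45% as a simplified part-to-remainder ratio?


45% means 45 parts out of 100; remainder = 55
Part : remainder = 45:55
GCD = 5
= 9:11

9:11


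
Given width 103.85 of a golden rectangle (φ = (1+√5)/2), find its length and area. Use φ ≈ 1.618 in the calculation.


φ = (1 + √5) / 2 ≈ 1.618
Length = width × φ = 103.85 × 1.618 = 168.0293
≈ 168.03
Area = width × length = 103.85 × 168.0293 = 17449.842805 ≈ 17449.84
= Length: 168.03, Area: 17449.84

Length: 168.03, Area: 17449.84


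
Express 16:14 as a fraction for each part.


Total parts = 16 + 14 = 30
First part: 16/30 = 8/15
Second part: 14/30 = 7/15
= 8/15 and 7/15

8/15 and 7/15


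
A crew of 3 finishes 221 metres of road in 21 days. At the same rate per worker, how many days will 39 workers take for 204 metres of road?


Days ∝ work / workers, so d₂ = d₁ × (m₁/m₂) × (w₂/w₁)
Workers factor (inverse): 3/39 ≈ 0.0769
Work factor (direct): 204/221 ≈ 0.9231
d₂ = 21 × 3/39 × 204/221 = (21 × 3 × 204) / (39 × 221) = 12852/8619
≈ 1.49 days

1.49 days


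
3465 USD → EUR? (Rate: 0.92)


Amount × rate = 3465 × 0.92
= 3187.80 EUR

3187.80 EUR


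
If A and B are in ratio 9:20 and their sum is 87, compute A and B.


Let A = 9k, B = 20k.
9k + 20k = 87
29k = 87 → k = 87/29 = 3
A = 9×3 = 27, B = 20×3 = 60
= A = 27, B = 60

A = 27, B = 60


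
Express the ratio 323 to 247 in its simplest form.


GCD(323, 247) = 19
323/19 : 247/19
= 17:13

17:13


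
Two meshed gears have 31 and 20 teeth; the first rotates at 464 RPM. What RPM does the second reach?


Gear ratio = 31:20 = 31:20
RPM_B = RPM_A × (teeth_A / teeth_B)
= 464 × (31/20)
= 719.2 RPM

719.2 RPM


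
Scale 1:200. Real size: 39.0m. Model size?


Model size = real / scale
= 39.0 / 200
= 0.1950 m

0.1950 m


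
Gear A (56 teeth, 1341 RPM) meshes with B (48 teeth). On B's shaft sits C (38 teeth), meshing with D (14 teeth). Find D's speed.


Stage 1: RPM_B = RPM_A × t_A/t_B = 1341 × 56/48 = 75096/48 = 1564.50
B and C share a shaft → RPM_C = RPM_B
Stage 2: RPM_D = RPM_C × t_C/t_D = RPM_A × (t_A×t_C)/(t_B×t_D)
Overall ratio = (56×38)/(48×14) = 2128/672
RPM_D = 1341 × 2128/672 = 2853648/672
= 4246.50 RPM

4246.50 RPM


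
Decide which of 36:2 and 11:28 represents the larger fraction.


36/2 = 18.0000
11/28 = 0.3929
18.0000 > 0.3929, so 36:2 is greater
= 36:2

36:2


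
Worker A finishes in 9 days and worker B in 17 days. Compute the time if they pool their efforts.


Rate of A = 1/9 per day
Rate of B = 1/17 per day
Combined rate = 1/9 + 1/17 = 26/153 ≈ 0.1699 per day
Days = 1 / combined rate = 153/26
≈ 5.88 days

5.88 days


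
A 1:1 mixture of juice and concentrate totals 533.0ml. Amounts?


Total parts = 1 + 1 = 2
juice: 533.0 × 1/2 = 266.5ml
concentrate: 533.0 × 1/2 = 266.5ml
= 266.5ml and 266.5ml

266.5ml and 266.5ml


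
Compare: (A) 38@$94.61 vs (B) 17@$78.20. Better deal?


Deal A: $94.61/38 = $2.4897/unit
Deal B: $78.20/17 = $4.6000/unit
A is cheaper per unit
= Deal A

Deal A


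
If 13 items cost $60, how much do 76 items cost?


Direct proportion: y/x = constant
k = 60/13 ≈ 4.6154
y₂ = k × 76 = 60 × 76 / 13 = 4560/13
≈ 350.77

350.77


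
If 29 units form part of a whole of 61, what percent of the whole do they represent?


Percentage = (part / whole) × 100
= (29 / 61) × 100
≈ 47.54%

47.54%


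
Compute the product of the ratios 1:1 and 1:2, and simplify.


Compound ratio = (1×1) : (1×2)
= 1:2
GCD = 1
= 1:2

1:2


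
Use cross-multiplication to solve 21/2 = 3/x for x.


Cross multiply: 21 × x = 2 × 3
21x = 6
x = 6 / 21
= 0.29

0.29


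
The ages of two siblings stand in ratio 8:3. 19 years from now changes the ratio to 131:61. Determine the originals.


Let A = 8k, B = 3k.
(8k + 19) / (3k + 19) = 131/61
Cross-multiply: 61(8k + 19) = 131(3k + 19)
488k + 1159 = 393k + 2489
488k - 393k = 2489 - 1159
95k = 1330
k = 1330/95 = 14
A = 8×14 = 112, B = 3×14 = 42
= A = 112, B = 42

A = 112, B = 42


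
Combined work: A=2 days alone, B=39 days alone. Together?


Rate of A = 1/2 per day
Rate of B = 1/39 per day
Combined rate = 1/2 + 1/39 = 41/78 ≈ 0.5256 per day
Days = 1 / combined rate = 78/41
≈ 1.90 days

1.90 days


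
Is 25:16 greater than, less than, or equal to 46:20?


25/16 = 1.5625
46/20 = 2.3000
1.5625 < 2.3000, so 25:16 is less
= less than

less than


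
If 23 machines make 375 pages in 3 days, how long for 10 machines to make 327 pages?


Days ∝ work / workers, so d₂ = d₁ × (m₁/m₂) × (w₂/w₁)
Workers factor (inverse): 23/10 = 2.3000
Work factor (direct): 327/375 = 0.8720
d₂ = 3 × 23/10 × 327/375 = (3 × 23 × 327) / (10 × 375) = 22563/3750
≈ 6.02 days

6.02 days


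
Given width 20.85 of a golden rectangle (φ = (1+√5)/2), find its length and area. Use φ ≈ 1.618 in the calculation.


φ = (1 + √5) / 2 ≈ 1.618
Length = width × φ = 20.85 × 1.618 = 33.7353
≈ 33.74
Area = width × length = 20.85 × 33.7353 = 703.381005 ≈ 703.38
= Length: 33.74, Area: 703.38

Length: 33.74, Area: 703.38


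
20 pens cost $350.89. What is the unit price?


Unit rate = total / quantity
= 350.89 / 20
= $17.54 per unit

$17.54 per unit


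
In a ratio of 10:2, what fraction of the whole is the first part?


Total parts = 10 + 2 = 12
First part: 10/12 = 5/6
= 5/6

5/6


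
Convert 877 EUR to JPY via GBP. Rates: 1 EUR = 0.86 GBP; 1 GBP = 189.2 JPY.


Step 1: 877 EUR × 0.86 = 754.22 GBP
Step 2: 754.22 GBP × 189.2 = 142698.42 JPY
Implied rate EUR→JPY = 0.86 × 189.2 = 162.7120
= 142698.42 JPY

142698.42 JPY


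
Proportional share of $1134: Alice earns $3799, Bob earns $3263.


Total income = 3799 + 3263 = $7062
Alice: $1134 × 3799/7062 = $610.03
Bob: $1134 × 3263/7062 = $523.97
= Alice: $610.03, Bob: $523.97

Alice: $610.03, Bob: $523.97


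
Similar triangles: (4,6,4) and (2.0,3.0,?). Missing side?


Scale factor = 2.0/4 = 0.5
Missing side = 4 × 0.5
= 2.0

2.0


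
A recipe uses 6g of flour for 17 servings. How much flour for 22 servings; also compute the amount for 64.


Direct proportion: y/x = constant
k = 6/17 ≈ 0.3529
y at x=22: k × 22 = 6 × 22 / 17 = 132/17 ≈ 7.76
y at x=64: k × 64 = 6 × 64 / 17 = 384/17 ≈ 22.59
= 7.76 and 22.59

7.76 and 22.59


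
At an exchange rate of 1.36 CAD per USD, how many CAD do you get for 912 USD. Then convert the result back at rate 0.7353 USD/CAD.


Amount × rate = 912 × 1.36 = 1240.32 CAD
Round-trip: 1240.32 × 0.7353 = 912.01 USD
= 1240.32 CAD, then 912.01 USD

1240.32 CAD, then 912.01 USD


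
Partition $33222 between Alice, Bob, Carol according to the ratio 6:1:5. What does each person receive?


Total parts = 6 + 1 + 5 = 12
Alice: 33222 × 6/12 = 16611.00
Bob: 33222 × 1/12 = 2768.50
Carol: 33222 × 5/12 = 13842.50
= Alice: $16611.00, Bob: $2768.50, Carol: $13842.50

Alice: $16611.00, Bob: $2768.50, Carol: $13842.50


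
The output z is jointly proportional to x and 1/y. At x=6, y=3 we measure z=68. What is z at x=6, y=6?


z = k·x/y
Solve for k using the known point: k = z·y/x = 68×3/6 = 204/6 = 34.0000
Now evaluate at x=6, y=6:
z = k × 6 / 6 = (204 × 6) / (6 × 6) = 1224/36
= 34.0000

34.0000


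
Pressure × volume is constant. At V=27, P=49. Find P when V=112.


Inverse proportion: x × y = constant
k = 27 × 49 = 1323
y₂ = k / 112 = 1323 / 112
= 11.81

11.81


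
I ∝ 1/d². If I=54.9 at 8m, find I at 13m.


I₁d₁² = I₂d₂²
I₂ = I₁ × (d₁/d₂)²
= 54.9 × (8/13)²
= 54.9 × 64/169
= 3513.6/169
≈ 20.7905

20.7905


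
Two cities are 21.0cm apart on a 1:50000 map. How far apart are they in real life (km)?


Real distance = map distance × scale
= 21.0cm × 50000
= 1050000 cm = 10500.0 m
= 10.500 km

10.500 km


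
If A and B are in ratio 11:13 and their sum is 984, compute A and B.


Let A = 11k, B = 13k.
11k + 13k = 984
24k = 984 → k = 984/24 = 41
A = 11×41 = 451, B = 13×41 = 533
= A = 451, B = 533

A = 451, B = 533


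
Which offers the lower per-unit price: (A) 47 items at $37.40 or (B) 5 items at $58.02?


Deal A: $37.40/47 = $0.7957/unit
Deal B: $58.02/5 = $11.6040/unit
A is cheaper per unit
= Deal A

Deal A


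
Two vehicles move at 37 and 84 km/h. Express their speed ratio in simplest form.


Ratio = 37:84
GCD = 1
Simplified = 37:84
Time ratio (same distance) = 84:37
Speed ratio = 37:84

37:84


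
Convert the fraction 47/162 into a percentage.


Percentage = (part / whole) × 100
= (47 / 162) × 100
≈ 29.01%

29.01%


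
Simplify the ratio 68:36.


GCD(68, 36) = 4
68/4 : 36/4
= 17:9

17:9


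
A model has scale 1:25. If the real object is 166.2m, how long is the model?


Model size = real / scale
= 166.2 / 25
= 6.6480 m

6.6480 m


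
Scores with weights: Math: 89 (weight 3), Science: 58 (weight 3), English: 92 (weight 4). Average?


Numerator = 89×3 + 58×3 + 92×4
= 267 + 174 + 368
= 809
Total weight = 10
Weighted avg = 809/10
= 80.90

80.90


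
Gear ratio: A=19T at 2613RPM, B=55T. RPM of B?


Gear ratio = 19:55 = 19:55
RPM_B = RPM_A × (teeth_A / teeth_B)
= 2613 × (19/55)
= 902.7 RPM

902.7 RPM


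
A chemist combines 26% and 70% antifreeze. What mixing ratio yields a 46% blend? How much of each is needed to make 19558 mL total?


Let x parts of 26% mix with y parts of 70%.
26x + 70y = 46(x + y)
26x + 70y = 46x + 46y
x(26 - 46) = y(46 - 70)
x/y = (70 - 46)/(46 - 26) = 24/20
Simplify: 6:5
Total parts = 11; one part = 19558/11 = 1778.00 mL
26% solution: 6×1778.00 = 10668.00 mL
70% solution: 5×1778.00 = 8890.00 mL
= ratio 6:5; 10668.00 mL and 8890.00 mL

ratio 6:5; 10668.00 mL and 8890.00 mL


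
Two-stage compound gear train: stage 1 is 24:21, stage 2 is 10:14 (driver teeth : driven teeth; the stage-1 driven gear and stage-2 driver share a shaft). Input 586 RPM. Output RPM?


Stage 1: RPM_B = RPM_A × t_A/t_B = 586 × 24/21 = 14064/21 ≈ 669.71
B and C share a shaft → RPM_C = RPM_B
Stage 2: RPM_D = RPM_C × t_C/t_D = RPM_A × (t_A×t_C)/(t_B×t_D)
Overall ratio = (24×10)/(21×14) = 240/294
RPM_D = 586 × 240/294 = 140640/294
≈ 478.37 RPM

478.37 RPM


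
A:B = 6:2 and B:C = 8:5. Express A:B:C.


Match B: multiply A:B by 8 → 48:16
Multiply B:C by 2 → 16:10
Combined: 48:16:10
GCD = 2
= 24:8:5

24:8:5


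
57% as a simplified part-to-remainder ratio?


57% means 57 parts out of 100; remainder = 43
Part : remainder = 57:43
GCD = 1
= 57:43

57:43


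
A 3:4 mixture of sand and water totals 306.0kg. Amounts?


Total parts = 3 + 4 = 7
sand: 306.0 × 3/7 = 131.1kg
water: 306.0 × 4/7 = 174.9kg
= 131.1kg and 174.9kg

131.1kg and 174.9kg


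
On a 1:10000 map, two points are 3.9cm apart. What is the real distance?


Real distance = map distance × scale
= 3.9cm × 10000
= 39000 cm = 390.0 m
= 0.390 km

0.390 km


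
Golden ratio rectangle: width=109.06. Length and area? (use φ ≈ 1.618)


φ = (1 + √5) / 2 ≈ 1.618
Length = width × φ = 109.06 × 1.618 = 176.45908
≈ 176.46
Area = width × length = 109.06 × 176.45908 = 19244.6272648 ≈ 19244.63
= Length: 176.46, Area: 19244.63

Length: 176.46, Area: 19244.63


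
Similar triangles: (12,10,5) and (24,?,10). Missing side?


Scale factor = 24/12 = 2
Missing side = 10 × 2
= 20.0

20.0


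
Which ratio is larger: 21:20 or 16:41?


21/20 = 1.0500
16/41 = 0.3902
1.0500 > 0.3902, so 21:20 is greater
= 21:20

21:20


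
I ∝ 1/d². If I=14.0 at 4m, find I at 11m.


I₁d₁² = I₂d₂²
I₂ = I₁ × (d₁/d₂)²
= 14.0 × (4/11)²
= 14.0 × 16/121
= 224/121
≈ 1.8512

1.8512


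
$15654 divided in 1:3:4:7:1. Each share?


Total parts = 1 + 3 + 4 + 7 + 1 = 16
Part 1: 15654 × 1/16 = 978.38
Part 2: 15654 × 3/16 = 2935.13
Part 3: 15654 × 4/16 = 3913.50
Part 4: 15654 × 7/16 = 6848.63
Part 5: 15654 × 1/16 = 978.38
= Part 1: $978.38, Part 2: $2935.13, Part 3: $3913.50, Part 4: $6848.63, Part 5: $978.38

Part 1: $978.38, Part 2: $2935.13, Part 3: $3913.50, Part 4: $6848.63, Part 5: $978.38


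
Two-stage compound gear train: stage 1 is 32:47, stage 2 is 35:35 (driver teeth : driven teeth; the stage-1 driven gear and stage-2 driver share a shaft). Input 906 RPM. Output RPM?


Stage 1: RPM_B = RPM_A × t_A/t_B = 906 × 32/47 = 28992/47 ≈ 616.85
B and C share a shaft → RPM_C = RPM_B
Stage 2: RPM_D = RPM_C × t_C/t_D = RPM_A × (t_A×t_C)/(t_B×t_D)
Overall ratio = (32×35)/(47×35) = 1120/1645
RPM_D = 906 × 1120/1645 = 1014720/1645
≈ 616.85 RPM

616.85 RPM


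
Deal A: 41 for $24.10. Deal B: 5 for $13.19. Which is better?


Deal A: $24.10/41 = $0.5878/unit
Deal B: $13.19/5 = $2.6380/unit
A is cheaper per unit
= Deal A

Deal A


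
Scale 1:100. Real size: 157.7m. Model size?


Model size = real / scale
= 157.7 / 100
= 1.5770 m

1.5770 m


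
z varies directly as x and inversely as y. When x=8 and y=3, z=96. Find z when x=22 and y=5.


z = k·x/y
Solve for k using the known point: k = z·y/x = 96×3/8 = 288/8 = 36.0000
Now evaluate at x=22, y=5:
z = k × 22 / 5 = (288 × 22) / (8 × 5) = 6336/40
= 158.4000

158.4000


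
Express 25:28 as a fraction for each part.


Total parts = 25 + 28 = 53
First part: 25/53 = 25/53
Second part: 28/53 = 28/53
= 25/53 and 28/53

25/53 and 28/53


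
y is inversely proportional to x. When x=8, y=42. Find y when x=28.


Inverse proportion: x × y = constant
k = 8 × 42 = 336
y₂ = k / 28 = 336 / 28
= 12.00

12.00


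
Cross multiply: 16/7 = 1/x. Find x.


Cross multiply: 16 × x = 7 × 1
16x = 7
x = 7 / 16
= 0.44

0.44


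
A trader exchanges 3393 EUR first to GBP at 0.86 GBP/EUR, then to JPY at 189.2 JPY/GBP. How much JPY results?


Step 1: 3393 EUR × 0.86 = 2917.98 GBP
Step 2: 2917.98 GBP × 189.2 = 552081.82 JPY
Implied rate EUR→JPY = 0.86 × 189.2 = 162.7120
= 552081.82 JPY

552081.82 JPY


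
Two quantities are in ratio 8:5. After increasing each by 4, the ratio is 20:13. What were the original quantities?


Let A = 8k, B = 5k.
(8k + 4) / (5k + 4) = 20/13
Cross-multiply: 13(8k + 4) = 20(5k + 4)
104k + 52 = 100k + 80
104k - 100k = 80 - 52
4k = 28
k = 28/4 = 7
A = 8×7 = 56, B = 5×7 = 35
= A = 56, B = 35

A = 56, B = 35


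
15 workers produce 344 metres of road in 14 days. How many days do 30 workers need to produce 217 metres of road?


Days ∝ work / workers, so d₂ = d₁ × (m₁/m₂) × (w₂/w₁)
Workers factor (inverse): 15/30 = 0.5000
Work factor (direct): 217/344 ≈ 0.6308
d₂ = 14 × 15/30 × 217/344 = (14 × 15 × 217) / (30 × 344) = 45570/10320
≈ 4.42 days

4.42 days


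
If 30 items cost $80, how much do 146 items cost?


Direct proportion: y/x = constant
k = 80/30 ≈ 2.6667
y₂ = k × 146 = 80 × 146 / 30 = 11680/30
≈ 389.33

389.33


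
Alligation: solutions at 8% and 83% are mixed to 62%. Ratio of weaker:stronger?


Let x parts of 8% mix with y parts of 83%.
8x + 83y = 62(x + y)
8x + 83y = 62x + 62y
x(8 - 62) = y(62 - 83)
x/y = (83 - 62)/(62 - 8) = 21/54
Simplify: 7:18
= 7:18

7:18


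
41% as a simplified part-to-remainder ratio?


41% means 41 parts out of 100; remainder = 59
Part : remainder = 41:59
GCD = 1
= 41:59

41:59


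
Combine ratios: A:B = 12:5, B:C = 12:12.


Match B: multiply A:B by 12 → 144:60
Multiply B:C by 5 → 60:60
Combined: 144:60:60
GCD = 12
= 12:5:5

12:5:5


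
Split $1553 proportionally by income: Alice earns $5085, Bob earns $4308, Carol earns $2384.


Total income = 5085 + 4308 + 2384 = $11777
Alice: $1553 × 5085/11777 = $670.54
Bob: $1553 × 4308/11777 = $568.08
Carol: $1553 × 2384/11777 = $314.37
= Alice: $670.54, Bob: $568.08, Carol: $314.37

Alice: $670.54, Bob: $568.08, Carol: $314.37


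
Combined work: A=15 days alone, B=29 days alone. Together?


Rate of A = 1/15 per day
Rate of B = 1/29 per day
Combined rate = 1/15 + 1/29 = 44/435 ≈ 0.1011 per day
Days = 1 / combined rate = 435/44
≈ 9.89 days

9.89 days


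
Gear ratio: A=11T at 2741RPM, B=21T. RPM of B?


Gear ratio = 11:21 = 11:21
RPM_B = RPM_A × (teeth_A / teeth_B)
= 2741 × (11/21)
= 1435.8 RPM

1435.8 RPM


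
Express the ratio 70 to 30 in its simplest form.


GCD(70, 30) = 10
70/10 : 30/10
= 7:3

7:3


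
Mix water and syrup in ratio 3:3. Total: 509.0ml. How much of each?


Total parts = 3 + 3 = 6
water: 509.0 × 3/6 = 254.5ml
syrup: 509.0 × 3/6 = 254.5ml
= 254.5ml and 254.5ml

254.5ml and 254.5ml


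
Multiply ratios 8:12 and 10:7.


Compound ratio = (8×10) : (12×7)
= 80:84
GCD = 4
= 20:21

20:21


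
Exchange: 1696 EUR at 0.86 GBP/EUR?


Amount × rate = 1696 × 0.86
= 1458.56 GBP

1458.56 GBP


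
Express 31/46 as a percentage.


Percentage = (part / whole) × 100
= (31 / 46) × 100
≈ 67.39%

67.39%


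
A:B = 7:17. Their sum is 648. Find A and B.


Let A = 7k, B = 17k.
7k + 17k = 648
24k = 648 → k = 648/24 = 27
A = 7×27 = 189, B = 17×27 = 459
= A = 189, B = 459

A = 189, B = 459


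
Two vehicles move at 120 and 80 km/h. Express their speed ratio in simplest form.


Ratio = 120:80
GCD = 40
Simplified = 3:2
Time ratio (same distance) = 2:3
Speed ratio = 3:2

3:2


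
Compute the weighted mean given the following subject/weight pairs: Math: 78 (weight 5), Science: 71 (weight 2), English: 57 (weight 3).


Numerator = 78×5 + 71×2 + 57×3
= 390 + 142 + 171
= 703
Total weight = 10
Weighted avg = 703/10
= 70.30

70.30


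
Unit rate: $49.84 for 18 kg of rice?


Unit rate = total / quantity
= 49.84 / 18
= $2.77 per unit

$2.77 per unit


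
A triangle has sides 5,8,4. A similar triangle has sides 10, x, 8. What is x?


Scale factor = 10/5 = 2
Missing side = 8 × 2
= 16.0

16.0


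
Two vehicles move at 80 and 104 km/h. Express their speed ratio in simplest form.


Ratio = 80:104
GCD = 8
Simplified = 10:13
Time ratio (same distance) = 13:10
Speed ratio = 10:13

10:13


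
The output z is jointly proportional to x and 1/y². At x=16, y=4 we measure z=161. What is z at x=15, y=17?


z = k·x/y²
Solve for k using the known point: k = z·y²/x = 161×16/16 = 2576/16 = 161.0000
Now evaluate at x=15, y=17:
z = k × 15 / 289 = (2576 × 15) / (16 × 289) = 38640/4624
≈ 8.3564

8.3564


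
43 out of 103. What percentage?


Percentage = (part / whole) × 100
= (43 / 103) × 100
≈ 41.75%

41.75%


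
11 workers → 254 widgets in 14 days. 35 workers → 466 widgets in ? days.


Days ∝ work / workers, so d₂ = d₁ × (m₁/m₂) × (w₂/w₁)
Workers factor (inverse): 11/35 ≈ 0.3143
Work factor (direct): 466/254 ≈ 1.8346
d₂ = 14 × 11/35 × 466/254 = (14 × 11 × 466) / (35 × 254) = 71764/8890
≈ 8.07 days

8.07 days


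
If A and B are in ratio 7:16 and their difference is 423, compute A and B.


Let A = 7k, B = 16k.
16k - 7k = 423
9k = 423 → k = 423/9 = 47
A = 7×47 = 329, B = 16×47 = 752
= A = 329, B = 752

A = 329, B = 752


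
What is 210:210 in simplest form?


GCD(210, 210) = 210
210/210 : 210/210
= 1:1

1:1


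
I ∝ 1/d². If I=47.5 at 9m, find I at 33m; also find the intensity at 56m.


I₁d₁² = I₂d₂²
I at 33m = 47.5 × (9/33)² = 47.5 × 81/1089 = 3847.5/1089 ≈ 3.5331
I at 56m = 47.5 × (9/56)² = 47.5 × 81/3136 = 3847.5/3136 ≈ 1.2269
= 3.5331 and 1.2269

3.5331 and 1.2269


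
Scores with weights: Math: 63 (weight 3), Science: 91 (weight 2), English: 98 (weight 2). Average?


Numerator = 63×3 + 91×2 + 98×2
= 189 + 182 + 196
= 567
Total weight = 7
Weighted avg = 567/7
= 81.00

81.00


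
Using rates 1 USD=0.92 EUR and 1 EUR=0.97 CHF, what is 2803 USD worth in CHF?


Step 1: 2803 USD × 0.92 = 2578.76 EUR
Step 2: 2578.76 EUR × 0.97 = 2501.40 CHF
Implied rate USD→CHF = 0.92 × 0.97 = 0.8924
= 2501.40 CHF

2501.40 CHF


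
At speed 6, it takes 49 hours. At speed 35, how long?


Inverse proportion: x × y = constant
k = 6 × 49 = 294
y₂ = k / 35 = 294 / 35
= 8.40

8.40


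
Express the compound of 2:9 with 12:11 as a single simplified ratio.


Compound ratio = (2×12) : (9×11)
= 24:99
GCD = 3
= 8:33

8:33


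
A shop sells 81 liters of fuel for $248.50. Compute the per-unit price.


Unit rate = total / quantity
= 248.50 / 81
= $3.07 per unit

$3.07 per unit


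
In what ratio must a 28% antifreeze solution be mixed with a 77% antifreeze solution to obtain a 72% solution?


Let x parts of 28% mix with y parts of 77%.
28x + 77y = 72(x + y)
28x + 77y = 72x + 72y
x(28 - 72) = y(72 - 77)
x/y = (77 - 72)/(72 - 28) = 5/44
Simplify: 5:44
= 5:44

5:44


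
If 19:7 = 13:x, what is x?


Cross multiply: 19 × x = 7 × 13
19x = 91
x = 91 / 19
= 4.79

4.79


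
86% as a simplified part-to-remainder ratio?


86% means 86 parts out of 100; remainder = 14
Part : remainder = 86:14
GCD = 2
= 43:7

43:7


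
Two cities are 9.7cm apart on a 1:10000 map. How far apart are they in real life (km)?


Real distance = map distance × scale
= 9.7cm × 10000
= 97000 cm = 970.0 m
= 0.970 km

0.970 km


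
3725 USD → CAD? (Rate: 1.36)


Amount × rate = 3725 × 1.36
= 5066.00 CAD

5066.00 CAD


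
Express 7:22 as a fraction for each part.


Total parts = 7 + 22 = 29
First part: 7/29 = 7/29
Second part: 22/29 = 22/29
= 7/29 and 22/29

7/29 and 22/29


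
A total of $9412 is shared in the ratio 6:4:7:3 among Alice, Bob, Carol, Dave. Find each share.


Total parts = 6 + 4 + 7 + 3 = 20
Alice: 9412 × 6/20 = 2823.60
Bob: 9412 × 4/20 = 1882.40
Carol: 9412 × 7/20 = 3294.20
Dave: 9412 × 3/20 = 1411.80
= Alice: $2823.60, Bob: $1882.40, Carol: $3294.20, Dave: $1411.80

Alice: $2823.60, Bob: $1882.40, Carol: $3294.20, Dave: $1411.80


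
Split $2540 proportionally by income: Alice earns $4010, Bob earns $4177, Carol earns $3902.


Total income = 4010 + 4177 + 3902 = $12089
Alice: $2540 × 4010/12089 = $842.53
Bob: $2540 × 4177/12089 = $877.62
Carol: $2540 × 3902/12089 = $819.84
= Alice: $842.53, Bob: $877.62, Carol: $819.84

Alice: $842.53, Bob: $877.62, Carol: $819.84
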